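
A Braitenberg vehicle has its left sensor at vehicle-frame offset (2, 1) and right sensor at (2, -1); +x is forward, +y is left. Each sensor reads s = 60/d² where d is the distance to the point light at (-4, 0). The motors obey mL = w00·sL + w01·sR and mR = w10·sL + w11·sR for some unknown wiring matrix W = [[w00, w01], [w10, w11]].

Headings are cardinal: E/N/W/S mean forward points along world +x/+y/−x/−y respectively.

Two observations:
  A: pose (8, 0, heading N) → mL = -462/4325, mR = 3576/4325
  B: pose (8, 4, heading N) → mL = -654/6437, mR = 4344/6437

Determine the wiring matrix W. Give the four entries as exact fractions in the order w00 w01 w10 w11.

1/2 -1 1 1

obs A: pose=(8,0,N) → sL=12/25, sR=60/173, mL=-462/4325, mR=3576/4325
obs B: pose=(8,4,N) → sL=60/157, sR=12/41, mL=-654/6437, mR=4344/6437
sensor matrix S = [[12/25, 60/173], [60/157, 12/41]]; det S = 221184/27840025
solve [mL_A; mL_B] = S·[w00; w01] and [mR_A; mR_B] = S·[w10; w11]:
  w00 = 1/2, w01 = -1, w10 = 1, w11 = 1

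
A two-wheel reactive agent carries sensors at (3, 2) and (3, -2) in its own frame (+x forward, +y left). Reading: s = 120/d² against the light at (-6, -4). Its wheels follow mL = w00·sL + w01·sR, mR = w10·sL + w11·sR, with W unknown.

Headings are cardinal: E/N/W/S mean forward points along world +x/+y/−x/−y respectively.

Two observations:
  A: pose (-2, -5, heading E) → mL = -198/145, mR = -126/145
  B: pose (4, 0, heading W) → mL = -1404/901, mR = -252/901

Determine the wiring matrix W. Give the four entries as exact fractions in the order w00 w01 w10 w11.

-1 1/2 1/2 -1

obs A: pose=(-2,-5,E) → sL=12/5, sR=60/29, mL=-198/145, mR=-126/145
obs B: pose=(4,0,W) → sL=120/53, sR=24/17, mL=-1404/901, mR=-252/901
sensor matrix S = [[12/5, 60/29], [120/53, 24/17]]; det S = -169344/130645
solve [mL_A; mL_B] = S·[w00; w01] and [mR_A; mR_B] = S·[w10; w11]:
  w00 = -1, w01 = 1/2, w10 = 1/2, w11 = -1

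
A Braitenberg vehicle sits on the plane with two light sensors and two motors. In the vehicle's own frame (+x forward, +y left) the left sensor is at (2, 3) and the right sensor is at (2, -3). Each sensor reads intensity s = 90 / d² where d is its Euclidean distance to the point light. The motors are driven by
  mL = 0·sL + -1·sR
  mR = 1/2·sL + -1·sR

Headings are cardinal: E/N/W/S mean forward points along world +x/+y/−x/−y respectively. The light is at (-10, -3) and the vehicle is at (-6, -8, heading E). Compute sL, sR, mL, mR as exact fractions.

9/4 9/10 -9/10 9/40

left sensor world pos  = (-4, -5); dL² = 40
right sensor world pos = (-4, -11); dR² = 100
sL = 90/40 = 9/4
sR = 90/100 = 9/10
mL = 0·sL + -1·sR = -9/10
mR = 1/2·sL + -1·sR = 9/40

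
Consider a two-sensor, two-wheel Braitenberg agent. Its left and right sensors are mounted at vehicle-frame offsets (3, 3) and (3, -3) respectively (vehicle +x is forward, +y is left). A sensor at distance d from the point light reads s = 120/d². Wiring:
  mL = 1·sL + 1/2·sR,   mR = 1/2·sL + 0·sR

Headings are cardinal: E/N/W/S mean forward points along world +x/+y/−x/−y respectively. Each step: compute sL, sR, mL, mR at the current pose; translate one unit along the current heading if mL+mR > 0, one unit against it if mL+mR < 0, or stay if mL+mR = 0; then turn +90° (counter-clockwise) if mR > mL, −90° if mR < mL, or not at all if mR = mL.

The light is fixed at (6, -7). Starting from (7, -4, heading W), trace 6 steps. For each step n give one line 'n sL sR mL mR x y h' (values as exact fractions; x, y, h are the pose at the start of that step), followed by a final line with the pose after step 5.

n=0: pose=(7,-4,W); sL=30, sR=3; mL=63/2, mR=15; mL+mR=93/2 → advance +1; mR−mL=-33/2 → turn -1·90°
n=1: pose=(6,-4,N); sL=8/3, sR=8/3; mL=4, mR=4/3; mL+mR=16/3 → advance +1; mR−mL=-8/3 → turn -1·90°
n=2: pose=(6,-3,E); sL=60/29, sR=12; mL=234/29, mR=30/29; mL+mR=264/29 → advance +1; mR−mL=-204/29 → turn -1·90°
n=3: pose=(7,-3,S); sL=120/17, sR=24; mL=324/17, mR=60/17; mL+mR=384/17 → advance +1; mR−mL=-264/17 → turn -1·90°
n=4: pose=(7,-4,W); sL=30, sR=3; mL=63/2, mR=15; mL+mR=93/2 → advance +1; mR−mL=-33/2 → turn -1·90°
n=5: pose=(6,-4,N); sL=8/3, sR=8/3; mL=4, mR=4/3; mL+mR=16/3 → advance +1; mR−mL=-8/3 → turn -1·90°

0 30 3 63/2 15 7 -4 W
1 8/3 8/3 4 4/3 6 -4 N
2 60/29 12 234/29 30/29 6 -3 E
3 120/17 24 324/17 60/17 7 -3 S
4 30 3 63/2 15 7 -4 W
5 8/3 8/3 4 4/3 6 -4 N
final 6 -3 E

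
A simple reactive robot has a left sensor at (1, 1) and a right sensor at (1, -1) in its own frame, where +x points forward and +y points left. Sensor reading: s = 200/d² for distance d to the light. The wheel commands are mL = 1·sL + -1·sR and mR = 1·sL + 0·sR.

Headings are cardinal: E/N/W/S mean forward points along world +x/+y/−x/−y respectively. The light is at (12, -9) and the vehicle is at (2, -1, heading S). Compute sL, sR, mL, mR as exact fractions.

left sensor world pos  = (3, -2); dL² = 130
right sensor world pos = (1, -2); dR² = 170
sL = 200/130 = 20/13
sR = 200/170 = 20/17
mL = 1·sL + -1·sR = 80/221
mR = 1·sL + 0·sR = 20/13

20/13 20/17 80/221 20/13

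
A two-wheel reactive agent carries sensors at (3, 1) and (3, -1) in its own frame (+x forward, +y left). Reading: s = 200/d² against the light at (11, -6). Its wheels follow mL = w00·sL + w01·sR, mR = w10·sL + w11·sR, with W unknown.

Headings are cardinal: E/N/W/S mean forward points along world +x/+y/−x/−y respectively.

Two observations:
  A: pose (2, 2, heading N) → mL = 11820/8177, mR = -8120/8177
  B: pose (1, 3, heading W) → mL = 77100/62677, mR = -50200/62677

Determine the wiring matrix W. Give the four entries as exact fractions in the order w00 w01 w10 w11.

obs A: pose=(2,2,N) → sL=200/221, sR=40/37, mL=11820/8177, mR=-8120/8177
obs B: pose=(1,3,W) → sL=200/233, sR=200/269, mL=77100/62677, mR=-50200/62677
sensor matrix S = [[200/221, 40/37], [200/233, 200/269]]; det S = -130752000/512509829
solve [mL_A; mL_B] = S·[w00; w01] and [mR_A; mR_B] = S·[w10; w11]:
  w00 = 1, w01 = 1/2, w10 = -1/2, w11 = -1/2

1 1/2 -1/2 -1/2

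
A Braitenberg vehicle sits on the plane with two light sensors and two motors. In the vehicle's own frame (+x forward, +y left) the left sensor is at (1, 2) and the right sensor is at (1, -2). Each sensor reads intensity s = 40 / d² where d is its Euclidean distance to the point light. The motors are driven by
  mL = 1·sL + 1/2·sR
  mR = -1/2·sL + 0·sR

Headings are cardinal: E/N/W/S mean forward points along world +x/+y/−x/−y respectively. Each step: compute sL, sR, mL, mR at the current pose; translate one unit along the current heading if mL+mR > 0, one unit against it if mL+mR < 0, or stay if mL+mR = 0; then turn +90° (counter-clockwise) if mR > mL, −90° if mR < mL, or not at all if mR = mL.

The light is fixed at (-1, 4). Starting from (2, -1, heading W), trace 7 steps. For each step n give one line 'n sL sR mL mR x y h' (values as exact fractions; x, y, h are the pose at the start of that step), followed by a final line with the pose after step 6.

0 40/53 40/13 1580/689 -20/53 2 -1 W
1 5/2 5/4 25/8 -5/4 1 -1 N
2 40/13 8/9 412/117 -20/13 1 0 E
3 4/5 20/13 102/65 -2/5 2 0 S
4 40/53 40/13 1580/689 -20/53 2 -1 W
5 5/2 5/4 25/8 -5/4 1 -1 N
6 40/13 8/9 412/117 -20/13 1 0 E
final 2 0 S

n=0: pose=(2,-1,W); sL=40/53, sR=40/13; mL=1580/689, mR=-20/53; mL+mR=1320/689 → advance +1; mR−mL=-1840/689 → turn -1·90°
n=1: pose=(1,-1,N); sL=5/2, sR=5/4; mL=25/8, mR=-5/4; mL+mR=15/8 → advance +1; mR−mL=-35/8 → turn -1·90°
n=2: pose=(1,0,E); sL=40/13, sR=8/9; mL=412/117, mR=-20/13; mL+mR=232/117 → advance +1; mR−mL=-592/117 → turn -1·90°
n=3: pose=(2,0,S); sL=4/5, sR=20/13; mL=102/65, mR=-2/5; mL+mR=76/65 → advance +1; mR−mL=-128/65 → turn -1·90°
n=4: pose=(2,-1,W); sL=40/53, sR=40/13; mL=1580/689, mR=-20/53; mL+mR=1320/689 → advance +1; mR−mL=-1840/689 → turn -1·90°
n=5: pose=(1,-1,N); sL=5/2, sR=5/4; mL=25/8, mR=-5/4; mL+mR=15/8 → advance +1; mR−mL=-35/8 → turn -1·90°
n=6: pose=(1,0,E); sL=40/13, sR=8/9; mL=412/117, mR=-20/13; mL+mR=232/117 → advance +1; mR−mL=-592/117 → turn -1·90°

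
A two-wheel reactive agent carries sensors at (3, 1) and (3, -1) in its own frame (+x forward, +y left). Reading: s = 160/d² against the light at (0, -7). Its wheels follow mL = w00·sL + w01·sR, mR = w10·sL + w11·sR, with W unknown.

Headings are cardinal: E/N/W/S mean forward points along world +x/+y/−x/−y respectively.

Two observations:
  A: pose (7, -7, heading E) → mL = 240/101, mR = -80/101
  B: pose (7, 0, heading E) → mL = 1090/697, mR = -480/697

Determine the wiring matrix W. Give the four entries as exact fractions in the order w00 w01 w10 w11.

1 1/2 1/2 -1

obs A: pose=(7,-7,E) → sL=160/101, sR=160/101, mL=240/101, mR=-80/101
obs B: pose=(7,0,E) → sL=40/41, sR=20/17, mL=1090/697, mR=-480/697
sensor matrix S = [[160/101, 160/101], [40/41, 20/17]]; det S = 22400/70397
solve [mL_A; mL_B] = S·[w00; w01] and [mR_A; mR_B] = S·[w10; w11]:
  w00 = 1, w01 = 1/2, w10 = 1/2, w11 = -1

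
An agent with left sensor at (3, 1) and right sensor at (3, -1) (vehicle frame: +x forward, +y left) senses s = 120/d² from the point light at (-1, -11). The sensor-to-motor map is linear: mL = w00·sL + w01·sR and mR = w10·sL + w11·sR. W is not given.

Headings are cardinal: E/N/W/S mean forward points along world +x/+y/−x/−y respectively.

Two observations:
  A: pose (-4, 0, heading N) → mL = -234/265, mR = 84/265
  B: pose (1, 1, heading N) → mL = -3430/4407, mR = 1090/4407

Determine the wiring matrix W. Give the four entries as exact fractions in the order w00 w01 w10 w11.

-1/2 -1 -1/2 1

obs A: pose=(-4,0,N) → sL=30/53, sR=3/5, mL=-234/265, mR=84/265
obs B: pose=(1,1,N) → sL=60/113, sR=20/39, mL=-3430/4407, mR=1090/4407
sensor matrix S = [[30/53, 3/5], [60/113, 20/39]]; det S = -2204/77857
solve [mL_A; mL_B] = S·[w00; w01] and [mR_A; mR_B] = S·[w10; w11]:
  w00 = -1/2, w01 = -1, w10 = -1/2, w11 = 1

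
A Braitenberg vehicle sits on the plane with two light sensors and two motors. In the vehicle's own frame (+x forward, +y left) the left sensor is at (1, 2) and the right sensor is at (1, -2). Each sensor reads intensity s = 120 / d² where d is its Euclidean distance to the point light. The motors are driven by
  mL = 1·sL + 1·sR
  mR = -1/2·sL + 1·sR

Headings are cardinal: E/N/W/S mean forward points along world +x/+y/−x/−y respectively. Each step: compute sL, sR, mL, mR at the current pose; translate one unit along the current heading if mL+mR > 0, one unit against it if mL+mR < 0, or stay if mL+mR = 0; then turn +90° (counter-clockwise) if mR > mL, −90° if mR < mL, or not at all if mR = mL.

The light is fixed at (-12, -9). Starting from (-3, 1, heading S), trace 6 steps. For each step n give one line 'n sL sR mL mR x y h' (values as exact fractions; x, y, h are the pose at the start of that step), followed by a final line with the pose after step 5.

0 60/101 12/13 1992/1313 822/1313 -3 1 S
1 120/113 24/37 7152/4181 492/4181 -3 0 W
2 15/17 3/5 126/85 27/170 -4 0 N
3 8/15 24/29 592/435 244/435 -4 1 E
4 60/101 12/13 1992/1313 822/1313 -3 1 S
5 120/113 24/37 7152/4181 492/4181 -3 0 W
final -4 0 N

n=0: pose=(-3,1,S); sL=60/101, sR=12/13; mL=1992/1313, mR=822/1313; mL+mR=2814/1313 → advance +1; mR−mL=-90/101 → turn -1·90°
n=1: pose=(-3,0,W); sL=120/113, sR=24/37; mL=7152/4181, mR=492/4181; mL+mR=7644/4181 → advance +1; mR−mL=-180/113 → turn -1·90°
n=2: pose=(-4,0,N); sL=15/17, sR=3/5; mL=126/85, mR=27/170; mL+mR=279/170 → advance +1; mR−mL=-45/34 → turn -1·90°
n=3: pose=(-4,1,E); sL=8/15, sR=24/29; mL=592/435, mR=244/435; mL+mR=836/435 → advance +1; mR−mL=-4/5 → turn -1·90°
n=4: pose=(-3,1,S); sL=60/101, sR=12/13; mL=1992/1313, mR=822/1313; mL+mR=2814/1313 → advance +1; mR−mL=-90/101 → turn -1·90°
n=5: pose=(-3,0,W); sL=120/113, sR=24/37; mL=7152/4181, mR=492/4181; mL+mR=7644/4181 → advance +1; mR−mL=-180/113 → turn -1·90°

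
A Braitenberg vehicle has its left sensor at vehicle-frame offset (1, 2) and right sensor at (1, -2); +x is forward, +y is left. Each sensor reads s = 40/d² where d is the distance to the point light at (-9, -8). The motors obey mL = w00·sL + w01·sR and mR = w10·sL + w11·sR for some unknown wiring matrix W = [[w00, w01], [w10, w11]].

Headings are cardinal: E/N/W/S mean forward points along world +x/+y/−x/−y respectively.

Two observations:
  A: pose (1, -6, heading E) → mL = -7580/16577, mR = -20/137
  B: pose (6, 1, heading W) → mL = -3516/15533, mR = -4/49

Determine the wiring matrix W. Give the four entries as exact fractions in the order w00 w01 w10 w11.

-1 -1/2 -1/2 0

obs A: pose=(1,-6,E) → sL=40/137, sR=40/121, mL=-7580/16577, mR=-20/137
obs B: pose=(6,1,W) → sL=8/49, sR=40/317, mL=-3516/15533, mR=-4/49
sensor matrix S = [[40/137, 40/121], [8/49, 40/317]]; det S = -4410880/257490541
solve [mL_A; mL_B] = S·[w00; w01] and [mR_A; mR_B] = S·[w10; w11]:
  w00 = -1, w01 = -1/2, w10 = -1/2, w11 = 0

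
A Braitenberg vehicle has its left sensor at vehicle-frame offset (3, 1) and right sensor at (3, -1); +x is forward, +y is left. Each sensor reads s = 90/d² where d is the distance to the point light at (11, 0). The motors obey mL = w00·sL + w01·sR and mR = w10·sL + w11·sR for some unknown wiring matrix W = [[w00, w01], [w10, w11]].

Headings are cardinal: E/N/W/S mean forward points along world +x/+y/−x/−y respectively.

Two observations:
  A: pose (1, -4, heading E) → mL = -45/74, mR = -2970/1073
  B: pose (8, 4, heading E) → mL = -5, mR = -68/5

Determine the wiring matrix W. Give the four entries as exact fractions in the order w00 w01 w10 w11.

obs A: pose=(1,-4,E) → sL=45/29, sR=45/37, mL=-45/74, mR=-2970/1073
obs B: pose=(8,4,E) → sL=18/5, sR=10, mL=-5, mR=-68/5
sensor matrix S = [[45/29, 45/37], [18/5, 10]]; det S = 11952/1073
solve [mL_A; mL_B] = S·[w00; w01] and [mR_A; mR_B] = S·[w10; w11]:
  w00 = 0, w01 = -1/2, w10 = -1, w11 = -1

0 -1/2 -1 -1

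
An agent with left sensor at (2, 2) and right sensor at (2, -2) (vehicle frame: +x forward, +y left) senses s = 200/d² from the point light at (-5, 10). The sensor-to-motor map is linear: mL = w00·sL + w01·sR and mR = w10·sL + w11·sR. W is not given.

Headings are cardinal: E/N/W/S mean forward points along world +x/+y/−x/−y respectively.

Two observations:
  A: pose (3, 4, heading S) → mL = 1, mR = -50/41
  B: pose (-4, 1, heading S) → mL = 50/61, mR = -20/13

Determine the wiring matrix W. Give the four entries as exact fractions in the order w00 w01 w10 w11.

0 1/2 -1 0

obs A: pose=(3,4,S) → sL=50/41, sR=2, mL=1, mR=-50/41
obs B: pose=(-4,1,S) → sL=20/13, sR=100/61, mL=50/61, mR=-20/13
sensor matrix S = [[50/41, 2], [20/13, 100/61]]; det S = -35040/32513
solve [mL_A; mL_B] = S·[w00; w01] and [mR_A; mR_B] = S·[w10; w11]:
  w00 = 0, w01 = 1/2, w10 = -1, w11 = 0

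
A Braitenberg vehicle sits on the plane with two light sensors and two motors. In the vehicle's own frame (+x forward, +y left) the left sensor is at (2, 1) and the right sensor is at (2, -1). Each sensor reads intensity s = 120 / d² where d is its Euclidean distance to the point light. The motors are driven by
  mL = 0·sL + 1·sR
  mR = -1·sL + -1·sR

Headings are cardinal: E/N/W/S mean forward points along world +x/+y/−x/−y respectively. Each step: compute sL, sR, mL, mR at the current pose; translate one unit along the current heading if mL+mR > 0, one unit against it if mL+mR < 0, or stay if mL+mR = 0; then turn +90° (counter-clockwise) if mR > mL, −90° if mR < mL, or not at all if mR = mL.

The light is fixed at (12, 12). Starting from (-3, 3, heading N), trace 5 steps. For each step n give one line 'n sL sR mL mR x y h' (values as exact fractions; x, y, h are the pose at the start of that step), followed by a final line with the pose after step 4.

0 24/61 24/49 24/49 -2640/2989 -3 3 N
1 12/25 12/29 12/29 -648/725 -3 2 E
2 40/123 120/433 120/433 -32080/53259 -4 2 S
3 15/53 30/97 30/97 -3045/5141 -4 3 W
4 24/61 24/49 24/49 -2640/2989 -3 3 N
final -3 2 E

n=0: pose=(-3,3,N); sL=24/61, sR=24/49; mL=24/49, mR=-2640/2989; mL+mR=-24/61 → advance -1; mR−mL=-4104/2989 → turn -1·90°
n=1: pose=(-3,2,E); sL=12/25, sR=12/29; mL=12/29, mR=-648/725; mL+mR=-12/25 → advance -1; mR−mL=-948/725 → turn -1·90°
n=2: pose=(-4,2,S); sL=40/123, sR=120/433; mL=120/433, mR=-32080/53259; mL+mR=-40/123 → advance -1; mR−mL=-46840/53259 → turn -1·90°
n=3: pose=(-4,3,W); sL=15/53, sR=30/97; mL=30/97, mR=-3045/5141; mL+mR=-15/53 → advance -1; mR−mL=-4635/5141 → turn -1·90°
n=4: pose=(-3,3,N); sL=24/61, sR=24/49; mL=24/49, mR=-2640/2989; mL+mR=-24/61 → advance -1; mR−mL=-4104/2989 → turn -1·90°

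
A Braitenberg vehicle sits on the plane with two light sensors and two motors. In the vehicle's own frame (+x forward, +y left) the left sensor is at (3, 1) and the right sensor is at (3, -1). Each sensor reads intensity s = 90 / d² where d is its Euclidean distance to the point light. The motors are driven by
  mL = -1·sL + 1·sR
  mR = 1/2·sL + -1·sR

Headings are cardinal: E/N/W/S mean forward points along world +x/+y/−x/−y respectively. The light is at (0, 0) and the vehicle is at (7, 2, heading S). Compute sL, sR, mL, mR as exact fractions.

left sensor world pos  = (8, -1); dL² = 65
right sensor world pos = (6, -1); dR² = 37
sL = 90/65 = 18/13
sR = 90/37 = 90/37
mL = -1·sL + 1·sR = 504/481
mR = 1/2·sL + -1·sR = -837/481

18/13 90/37 504/481 -837/481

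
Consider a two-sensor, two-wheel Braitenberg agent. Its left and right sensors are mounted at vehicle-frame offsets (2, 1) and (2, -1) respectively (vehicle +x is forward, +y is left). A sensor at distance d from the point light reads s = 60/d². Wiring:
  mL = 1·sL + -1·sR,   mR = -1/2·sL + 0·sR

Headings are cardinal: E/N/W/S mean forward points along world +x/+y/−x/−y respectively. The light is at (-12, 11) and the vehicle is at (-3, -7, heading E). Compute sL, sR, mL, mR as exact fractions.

6/41 30/241 216/9881 -3/41

left sensor world pos  = (-1, -6); dL² = 410
right sensor world pos = (-1, -8); dR² = 482
sL = 60/410 = 6/41
sR = 60/482 = 30/241
mL = 1·sL + -1·sR = 216/9881
mR = -1/2·sL + 0·sR = -3/41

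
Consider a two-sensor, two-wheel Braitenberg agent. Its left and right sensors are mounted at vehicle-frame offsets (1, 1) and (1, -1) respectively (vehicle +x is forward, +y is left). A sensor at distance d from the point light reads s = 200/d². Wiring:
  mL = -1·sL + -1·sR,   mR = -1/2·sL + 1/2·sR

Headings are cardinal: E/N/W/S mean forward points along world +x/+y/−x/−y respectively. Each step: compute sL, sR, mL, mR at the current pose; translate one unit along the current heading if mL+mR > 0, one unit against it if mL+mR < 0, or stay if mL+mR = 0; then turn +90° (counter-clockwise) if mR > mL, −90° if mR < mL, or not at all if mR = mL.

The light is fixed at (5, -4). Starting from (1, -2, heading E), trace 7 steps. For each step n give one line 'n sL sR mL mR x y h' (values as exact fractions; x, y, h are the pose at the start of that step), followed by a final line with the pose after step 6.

0 100/9 20 -280/9 40/9 1 -2 E
1 40/9 8 -112/9 16/9 0 -2 N
2 50/9 5 -95/9 -5/18 0 -3 W
3 200/9 8 -272/9 -64/9 1 -3 S
4 100/9 20 -280/9 40/9 1 -2 E
5 40/9 8 -112/9 16/9 0 -2 N
6 50/9 5 -95/9 -5/18 0 -3 W
final 1 -3 S

n=0: pose=(1,-2,E); sL=100/9, sR=20; mL=-280/9, mR=40/9; mL+mR=-80/3 → advance -1; mR−mL=320/9 → turn +1·90°
n=1: pose=(0,-2,N); sL=40/9, sR=8; mL=-112/9, mR=16/9; mL+mR=-32/3 → advance -1; mR−mL=128/9 → turn +1·90°
n=2: pose=(0,-3,W); sL=50/9, sR=5; mL=-95/9, mR=-5/18; mL+mR=-65/6 → advance -1; mR−mL=185/18 → turn +1·90°
n=3: pose=(1,-3,S); sL=200/9, sR=8; mL=-272/9, mR=-64/9; mL+mR=-112/3 → advance -1; mR−mL=208/9 → turn +1·90°
n=4: pose=(1,-2,E); sL=100/9, sR=20; mL=-280/9, mR=40/9; mL+mR=-80/3 → advance -1; mR−mL=320/9 → turn +1·90°
n=5: pose=(0,-2,N); sL=40/9, sR=8; mL=-112/9, mR=16/9; mL+mR=-32/3 → advance -1; mR−mL=128/9 → turn +1·90°
n=6: pose=(0,-3,W); sL=50/9, sR=5; mL=-95/9, mR=-5/18; mL+mR=-65/6 → advance -1; mR−mL=185/18 → turn +1·90°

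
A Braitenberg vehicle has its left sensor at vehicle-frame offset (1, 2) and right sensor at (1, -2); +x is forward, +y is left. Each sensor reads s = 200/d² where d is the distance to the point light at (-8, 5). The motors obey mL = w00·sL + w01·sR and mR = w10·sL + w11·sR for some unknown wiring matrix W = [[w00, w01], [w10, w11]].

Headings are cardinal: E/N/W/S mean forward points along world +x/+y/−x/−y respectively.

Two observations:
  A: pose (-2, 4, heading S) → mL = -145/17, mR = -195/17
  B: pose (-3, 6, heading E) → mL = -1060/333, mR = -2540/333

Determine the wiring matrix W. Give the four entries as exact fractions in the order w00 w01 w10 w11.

1/2 -1 -1/2 -1

obs A: pose=(-2,4,S) → sL=50/17, sR=10, mL=-145/17, mR=-195/17
obs B: pose=(-3,6,E) → sL=40/9, sR=200/37, mL=-1060/333, mR=-2540/333
sensor matrix S = [[50/17, 10], [40/9, 200/37]]; det S = -161600/5661
solve [mL_A; mL_B] = S·[w00; w01] and [mR_A; mR_B] = S·[w10; w11]:
  w00 = 1/2, w01 = -1, w10 = -1/2, w11 = -1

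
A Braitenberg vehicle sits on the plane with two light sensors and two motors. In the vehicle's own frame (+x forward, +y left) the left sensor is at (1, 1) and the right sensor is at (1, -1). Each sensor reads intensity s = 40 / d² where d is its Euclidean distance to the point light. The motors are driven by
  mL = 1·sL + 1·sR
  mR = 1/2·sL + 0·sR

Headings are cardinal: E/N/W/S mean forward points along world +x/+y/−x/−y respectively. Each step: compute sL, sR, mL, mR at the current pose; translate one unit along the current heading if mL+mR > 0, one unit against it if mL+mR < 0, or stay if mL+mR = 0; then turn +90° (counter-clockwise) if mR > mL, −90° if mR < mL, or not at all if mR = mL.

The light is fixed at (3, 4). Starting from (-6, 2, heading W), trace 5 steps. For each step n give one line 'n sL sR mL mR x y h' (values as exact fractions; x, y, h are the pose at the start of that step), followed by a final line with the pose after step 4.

n=0: pose=(-6,2,W); sL=40/109, sR=40/101; mL=8400/11009, mR=20/109; mL+mR=10420/11009 → advance +1; mR−mL=-6380/11009 → turn -1·90°
n=1: pose=(-7,2,N); sL=20/61, sR=20/41; mL=2040/2501, mR=10/61; mL+mR=2450/2501 → advance +1; mR−mL=-1630/2501 → turn -1·90°
n=2: pose=(-7,3,E); sL=40/81, sR=8/17; mL=1328/1377, mR=20/81; mL+mR=556/459 → advance +1; mR−mL=-988/1377 → turn -1·90°
n=3: pose=(-6,3,S); sL=10/17, sR=5/13; mL=215/221, mR=5/17; mL+mR=280/221 → advance +1; mR−mL=-150/221 → turn -1·90°
n=4: pose=(-6,2,W); sL=40/109, sR=40/101; mL=8400/11009, mR=20/109; mL+mR=10420/11009 → advance +1; mR−mL=-6380/11009 → turn -1·90°

0 40/109 40/101 8400/11009 20/109 -6 2 W
1 20/61 20/41 2040/2501 10/61 -7 2 N
2 40/81 8/17 1328/1377 20/81 -7 3 E
3 10/17 5/13 215/221 5/17 -6 3 S
4 40/109 40/101 8400/11009 20/109 -6 2 W
final -7 2 N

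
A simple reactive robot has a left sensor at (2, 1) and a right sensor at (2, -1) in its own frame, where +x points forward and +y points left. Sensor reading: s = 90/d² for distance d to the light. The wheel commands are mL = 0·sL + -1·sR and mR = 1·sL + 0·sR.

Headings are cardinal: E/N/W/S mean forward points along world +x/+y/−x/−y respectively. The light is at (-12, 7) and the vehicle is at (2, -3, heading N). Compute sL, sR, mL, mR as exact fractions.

left sensor world pos  = (1, -1); dL² = 233
right sensor world pos = (3, -1); dR² = 289
sL = 90/233 = 90/233
sR = 90/289 = 90/289
mL = 0·sL + -1·sR = -90/289
mR = 1·sL + 0·sR = 90/233

90/233 90/289 -90/289 90/233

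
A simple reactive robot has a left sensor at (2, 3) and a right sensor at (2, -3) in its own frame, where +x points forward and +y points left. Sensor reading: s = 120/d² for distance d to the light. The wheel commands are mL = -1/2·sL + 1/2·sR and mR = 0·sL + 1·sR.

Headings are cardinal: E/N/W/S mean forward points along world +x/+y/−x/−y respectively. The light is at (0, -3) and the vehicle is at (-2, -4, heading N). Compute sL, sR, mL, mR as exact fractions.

left sensor world pos  = (-5, -2); dL² = 26
right sensor world pos = (1, -2); dR² = 2
sL = 120/26 = 60/13
sR = 120/2 = 60
mL = -1/2·sL + 1/2·sR = 360/13
mR = 0·sL + 1·sR = 60

60/13 60 360/13 60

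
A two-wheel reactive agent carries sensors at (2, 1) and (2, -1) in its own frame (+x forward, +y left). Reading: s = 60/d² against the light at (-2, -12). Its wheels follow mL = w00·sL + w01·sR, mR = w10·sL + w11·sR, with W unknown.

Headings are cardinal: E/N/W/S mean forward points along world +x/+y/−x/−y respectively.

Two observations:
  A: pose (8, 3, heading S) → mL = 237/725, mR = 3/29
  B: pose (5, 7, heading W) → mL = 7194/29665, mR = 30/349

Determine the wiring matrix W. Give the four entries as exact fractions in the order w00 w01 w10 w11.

1 1/2 1/2 0

obs A: pose=(8,3,S) → sL=6/29, sR=6/25, mL=237/725, mR=3/29
obs B: pose=(5,7,W) → sL=60/349, sR=12/85, mL=7194/29665, mR=30/349
sensor matrix S = [[6/29, 6/25], [60/349, 12/85]]; det S = -10368/860285
solve [mL_A; mL_B] = S·[w00; w01] and [mR_A; mR_B] = S·[w10; w11]:
  w00 = 1, w01 = 1/2, w10 = 1/2, w11 = 0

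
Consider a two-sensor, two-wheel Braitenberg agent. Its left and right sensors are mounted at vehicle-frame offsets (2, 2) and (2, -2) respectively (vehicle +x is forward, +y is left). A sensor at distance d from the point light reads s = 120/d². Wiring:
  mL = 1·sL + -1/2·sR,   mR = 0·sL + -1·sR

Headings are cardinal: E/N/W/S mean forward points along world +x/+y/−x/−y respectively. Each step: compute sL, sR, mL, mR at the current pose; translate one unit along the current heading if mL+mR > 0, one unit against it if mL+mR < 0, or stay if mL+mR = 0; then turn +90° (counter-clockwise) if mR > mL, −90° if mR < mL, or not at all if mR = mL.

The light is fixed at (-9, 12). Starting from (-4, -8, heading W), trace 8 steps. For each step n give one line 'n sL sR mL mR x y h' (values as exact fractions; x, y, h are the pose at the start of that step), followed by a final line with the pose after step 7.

0 120/493 40/111 3460/54723 -40/111 -4 -8 W
1 6/17 30/97 327/1649 -30/97 -3 -8 N
2 24/85 120/593 9132/50405 -120/593 -3 -9 E
3 60/289 60/269 7470/77741 -60/269 -4 -9 S
4 120/493 40/111 3460/54723 -40/111 -4 -8 W
5 6/17 30/97 327/1649 -30/97 -3 -8 N
6 24/85 120/593 9132/50405 -120/593 -3 -9 E
7 60/289 60/269 7470/77741 -60/269 -4 -9 S
final -4 -8 W

n=0: pose=(-4,-8,W); sL=120/493, sR=40/111; mL=3460/54723, mR=-40/111; mL+mR=-5420/18241 → advance -1; mR−mL=-23180/54723 → turn -1·90°
n=1: pose=(-3,-8,N); sL=6/17, sR=30/97; mL=327/1649, mR=-30/97; mL+mR=-183/1649 → advance -1; mR−mL=-837/1649 → turn -1·90°
n=2: pose=(-3,-9,E); sL=24/85, sR=120/593; mL=9132/50405, mR=-120/593; mL+mR=-1068/50405 → advance -1; mR−mL=-19332/50405 → turn -1·90°
n=3: pose=(-4,-9,S); sL=60/289, sR=60/269; mL=7470/77741, mR=-60/269; mL+mR=-9870/77741 → advance -1; mR−mL=-24810/77741 → turn -1·90°
n=4: pose=(-4,-8,W); sL=120/493, sR=40/111; mL=3460/54723, mR=-40/111; mL+mR=-5420/18241 → advance -1; mR−mL=-23180/54723 → turn -1·90°
n=5: pose=(-3,-8,N); sL=6/17, sR=30/97; mL=327/1649, mR=-30/97; mL+mR=-183/1649 → advance -1; mR−mL=-837/1649 → turn -1·90°
n=6: pose=(-3,-9,E); sL=24/85, sR=120/593; mL=9132/50405, mR=-120/593; mL+mR=-1068/50405 → advance -1; mR−mL=-19332/50405 → turn -1·90°
n=7: pose=(-4,-9,S); sL=60/289, sR=60/269; mL=7470/77741, mR=-60/269; mL+mR=-9870/77741 → advance -1; mR−mL=-24810/77741 → turn -1·90°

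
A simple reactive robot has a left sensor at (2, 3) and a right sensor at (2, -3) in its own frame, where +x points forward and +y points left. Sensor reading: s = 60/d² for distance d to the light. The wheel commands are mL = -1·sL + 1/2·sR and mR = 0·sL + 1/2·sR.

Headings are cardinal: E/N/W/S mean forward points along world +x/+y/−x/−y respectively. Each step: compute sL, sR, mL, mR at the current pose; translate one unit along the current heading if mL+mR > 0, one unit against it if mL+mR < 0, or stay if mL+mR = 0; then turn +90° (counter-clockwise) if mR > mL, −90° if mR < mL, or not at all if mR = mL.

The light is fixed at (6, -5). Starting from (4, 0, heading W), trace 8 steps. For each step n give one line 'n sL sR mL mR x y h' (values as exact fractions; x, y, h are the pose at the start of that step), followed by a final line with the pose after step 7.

n=0: pose=(4,0,W); sL=3, sR=3/4; mL=-21/8, mR=3/8; mL+mR=-9/4 → advance -1; mR−mL=3 → turn +1·90°
n=1: pose=(5,0,S); sL=60/13, sR=12/5; mL=-222/65, mR=6/5; mL+mR=-144/65 → advance -1; mR−mL=60/13 → turn +1·90°
n=2: pose=(5,1,E); sL=30/41, sR=6; mL=93/41, mR=3; mL+mR=216/41 → advance +1; mR−mL=30/41 → turn +1·90°
n=3: pose=(6,1,N); sL=60/73, sR=60/73; mL=-30/73, mR=30/73; mL+mR=0 → advance +0; mR−mL=60/73 → turn +1·90°
n=4: pose=(6,1,W); sL=60/13, sR=12/17; mL=-942/221, mR=6/17; mL+mR=-864/221 → advance -1; mR−mL=60/13 → turn +1·90°
n=5: pose=(7,1,S); sL=15/8, sR=3; mL=-3/8, mR=3/2; mL+mR=9/8 → advance +1; mR−mL=15/8 → turn +1·90°
n=6: pose=(7,0,E); sL=60/73, sR=60/13; mL=1410/949, mR=30/13; mL+mR=3600/949 → advance +1; mR−mL=60/73 → turn +1·90°
n=7: pose=(8,0,N); sL=6/5, sR=30/37; mL=-147/185, mR=15/37; mL+mR=-72/185 → advance -1; mR−mL=6/5 → turn +1·90°

0 3 3/4 -21/8 3/8 4 0 W
1 60/13 12/5 -222/65 6/5 5 0 S
2 30/41 6 93/41 3 5 1 E
3 60/73 60/73 -30/73 30/73 6 1 N
4 60/13 12/17 -942/221 6/17 6 1 W
5 15/8 3 -3/8 3/2 7 1 S
6 60/73 60/13 1410/949 30/13 7 0 E
7 6/5 30/37 -147/185 15/37 8 0 N
final 8 -1 W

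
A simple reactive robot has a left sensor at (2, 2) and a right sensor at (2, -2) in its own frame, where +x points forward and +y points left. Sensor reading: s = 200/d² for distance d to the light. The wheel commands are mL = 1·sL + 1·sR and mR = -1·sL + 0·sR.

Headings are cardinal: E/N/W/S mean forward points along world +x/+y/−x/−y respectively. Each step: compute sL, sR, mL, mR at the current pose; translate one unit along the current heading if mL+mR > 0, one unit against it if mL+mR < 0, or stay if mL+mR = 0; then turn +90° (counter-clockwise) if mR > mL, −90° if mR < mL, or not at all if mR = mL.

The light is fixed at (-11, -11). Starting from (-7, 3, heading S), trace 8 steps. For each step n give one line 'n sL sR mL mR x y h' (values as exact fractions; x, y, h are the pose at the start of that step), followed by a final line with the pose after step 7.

n=0: pose=(-7,3,S); sL=10/9, sR=50/37; mL=820/333, mR=-10/9; mL+mR=50/37 → advance +1; mR−mL=-1190/333 → turn -1·90°
n=1: pose=(-7,2,W); sL=8/5, sR=200/229; mL=2832/1145, mR=-8/5; mL+mR=200/229 → advance +1; mR−mL=-4664/1145 → turn -1·90°
n=2: pose=(-8,2,N); sL=100/113, sR=4/5; mL=952/565, mR=-100/113; mL+mR=4/5 → advance +1; mR−mL=-1452/565 → turn -1·90°
n=3: pose=(-8,3,E); sL=200/281, sR=200/169; mL=90000/47489, mR=-200/281; mL+mR=200/169 → advance +1; mR−mL=-123800/47489 → turn -1·90°
n=4: pose=(-7,3,S); sL=10/9, sR=50/37; mL=820/333, mR=-10/9; mL+mR=50/37 → advance +1; mR−mL=-1190/333 → turn -1·90°
n=5: pose=(-7,2,W); sL=8/5, sR=200/229; mL=2832/1145, mR=-8/5; mL+mR=200/229 → advance +1; mR−mL=-4664/1145 → turn -1·90°
n=6: pose=(-8,2,N); sL=100/113, sR=4/5; mL=952/565, mR=-100/113; mL+mR=4/5 → advance +1; mR−mL=-1452/565 → turn -1·90°
n=7: pose=(-8,3,E); sL=200/281, sR=200/169; mL=90000/47489, mR=-200/281; mL+mR=200/169 → advance +1; mR−mL=-123800/47489 → turn -1·90°

0 10/9 50/37 820/333 -10/9 -7 3 S
1 8/5 200/229 2832/1145 -8/5 -7 2 W
2 100/113 4/5 952/565 -100/113 -8 2 N
3 200/281 200/169 90000/47489 -200/281 -8 3 E
4 10/9 50/37 820/333 -10/9 -7 3 S
5 8/5 200/229 2832/1145 -8/5 -7 2 W
6 100/113 4/5 952/565 -100/113 -8 2 N
7 200/281 200/169 90000/47489 -200/281 -8 3 E
final -7 3 S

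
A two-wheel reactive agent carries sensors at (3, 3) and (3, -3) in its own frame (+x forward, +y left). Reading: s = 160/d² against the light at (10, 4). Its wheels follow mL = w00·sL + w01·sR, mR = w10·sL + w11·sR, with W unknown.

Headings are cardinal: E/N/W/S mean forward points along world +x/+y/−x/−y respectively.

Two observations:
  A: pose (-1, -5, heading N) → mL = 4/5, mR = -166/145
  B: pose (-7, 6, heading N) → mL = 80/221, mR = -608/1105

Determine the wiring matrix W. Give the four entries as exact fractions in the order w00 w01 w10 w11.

0 1/2 -1/2 -1/2

obs A: pose=(-1,-5,N) → sL=20/29, sR=8/5, mL=4/5, mR=-166/145
obs B: pose=(-7,6,N) → sL=32/85, sR=160/221, mL=80/221, mR=-608/1105
sensor matrix S = [[20/29, 8/5], [32/85, 160/221]]; det S = -16512/160225
solve [mL_A; mL_B] = S·[w00; w01] and [mR_A; mR_B] = S·[w10; w11]:
  w00 = 0, w01 = 1/2, w10 = -1/2, w11 = -1/2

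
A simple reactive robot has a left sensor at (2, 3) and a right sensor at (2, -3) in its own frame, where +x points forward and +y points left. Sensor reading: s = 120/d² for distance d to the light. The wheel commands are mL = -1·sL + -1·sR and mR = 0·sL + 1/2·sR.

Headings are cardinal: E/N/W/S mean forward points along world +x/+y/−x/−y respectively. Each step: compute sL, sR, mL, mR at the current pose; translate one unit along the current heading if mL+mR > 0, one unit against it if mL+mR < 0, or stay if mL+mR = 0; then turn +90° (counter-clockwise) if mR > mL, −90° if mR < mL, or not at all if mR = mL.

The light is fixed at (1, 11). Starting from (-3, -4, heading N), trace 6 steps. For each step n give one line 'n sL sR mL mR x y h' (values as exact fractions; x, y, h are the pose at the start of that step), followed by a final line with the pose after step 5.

0 60/109 12/17 -2328/1853 6/17 -3 -4 N
1 120/397 24/41 -14448/16277 12/41 -3 -5 W
2 10/27 1/3 -19/27 1/6 -2 -5 S
3 24/29 24/65 -2256/1885 12/65 -2 -4 E
4 60/109 12/17 -2328/1853 6/17 -3 -4 N
5 120/397 24/41 -14448/16277 12/41 -3 -5 W
final -2 -5 S

n=0: pose=(-3,-4,N); sL=60/109, sR=12/17; mL=-2328/1853, mR=6/17; mL+mR=-1674/1853 → advance -1; mR−mL=2982/1853 → turn +1·90°
n=1: pose=(-3,-5,W); sL=120/397, sR=24/41; mL=-14448/16277, mR=12/41; mL+mR=-9684/16277 → advance -1; mR−mL=19212/16277 → turn +1·90°
n=2: pose=(-2,-5,S); sL=10/27, sR=1/3; mL=-19/27, mR=1/6; mL+mR=-29/54 → advance -1; mR−mL=47/54 → turn +1·90°
n=3: pose=(-2,-4,E); sL=24/29, sR=24/65; mL=-2256/1885, mR=12/65; mL+mR=-1908/1885 → advance -1; mR−mL=2604/1885 → turn +1·90°
n=4: pose=(-3,-4,N); sL=60/109, sR=12/17; mL=-2328/1853, mR=6/17; mL+mR=-1674/1853 → advance -1; mR−mL=2982/1853 → turn +1·90°
n=5: pose=(-3,-5,W); sL=120/397, sR=24/41; mL=-14448/16277, mR=12/41; mL+mR=-9684/16277 → advance -1; mR−mL=19212/16277 → turn +1·90°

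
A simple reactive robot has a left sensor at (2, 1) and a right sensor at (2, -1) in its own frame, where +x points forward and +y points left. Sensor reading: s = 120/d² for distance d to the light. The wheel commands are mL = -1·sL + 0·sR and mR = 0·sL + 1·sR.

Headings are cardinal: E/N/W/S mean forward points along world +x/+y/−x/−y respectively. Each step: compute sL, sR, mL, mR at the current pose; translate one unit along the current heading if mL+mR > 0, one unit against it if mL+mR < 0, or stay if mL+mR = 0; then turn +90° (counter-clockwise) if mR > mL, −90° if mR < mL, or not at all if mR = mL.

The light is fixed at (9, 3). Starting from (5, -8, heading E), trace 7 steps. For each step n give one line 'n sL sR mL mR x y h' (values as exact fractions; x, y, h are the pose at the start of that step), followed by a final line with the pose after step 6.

0 15/13 30/37 -15/13 30/37 5 -8 E
1 40/39 120/97 -40/39 120/97 4 -8 N
2 12/17 12/13 -12/17 12/13 4 -7 W
3 120/169 120/193 -120/169 120/193 3 -7 S
4 3/2 30/29 -3/2 30/29 3 -6 E
5 120/113 24/17 -120/113 24/17 2 -6 N
6 20/27 12/13 -20/27 12/13 2 -5 W
final 1 -5 S

n=0: pose=(5,-8,E); sL=15/13, sR=30/37; mL=-15/13, mR=30/37; mL+mR=-165/481 → advance -1; mR−mL=945/481 → turn +1·90°
n=1: pose=(4,-8,N); sL=40/39, sR=120/97; mL=-40/39, mR=120/97; mL+mR=800/3783 → advance +1; mR−mL=8560/3783 → turn +1·90°
n=2: pose=(4,-7,W); sL=12/17, sR=12/13; mL=-12/17, mR=12/13; mL+mR=48/221 → advance +1; mR−mL=360/221 → turn +1·90°
n=3: pose=(3,-7,S); sL=120/169, sR=120/193; mL=-120/169, mR=120/193; mL+mR=-2880/32617 → advance -1; mR−mL=43440/32617 → turn +1·90°
n=4: pose=(3,-6,E); sL=3/2, sR=30/29; mL=-3/2, mR=30/29; mL+mR=-27/58 → advance -1; mR−mL=147/58 → turn +1·90°
n=5: pose=(2,-6,N); sL=120/113, sR=24/17; mL=-120/113, mR=24/17; mL+mR=672/1921 → advance +1; mR−mL=4752/1921 → turn +1·90°
n=6: pose=(2,-5,W); sL=20/27, sR=12/13; mL=-20/27, mR=12/13; mL+mR=64/351 → advance +1; mR−mL=584/351 → turn +1·90°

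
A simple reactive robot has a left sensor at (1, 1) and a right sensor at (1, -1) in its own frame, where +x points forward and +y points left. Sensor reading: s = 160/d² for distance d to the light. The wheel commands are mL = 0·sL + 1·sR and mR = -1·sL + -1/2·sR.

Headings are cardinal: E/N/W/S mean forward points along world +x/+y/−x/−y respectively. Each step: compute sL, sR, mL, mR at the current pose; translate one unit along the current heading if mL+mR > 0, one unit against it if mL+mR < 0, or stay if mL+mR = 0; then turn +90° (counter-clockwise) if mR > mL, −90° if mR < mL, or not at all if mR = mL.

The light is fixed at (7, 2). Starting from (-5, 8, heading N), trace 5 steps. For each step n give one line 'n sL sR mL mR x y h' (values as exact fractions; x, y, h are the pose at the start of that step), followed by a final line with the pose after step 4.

n=0: pose=(-5,8,N); sL=80/109, sR=16/17; mL=16/17, mR=-2232/1853; mL+mR=-488/1853 → advance -1; mR−mL=-3976/1853 → turn -1·90°
n=1: pose=(-5,7,E); sL=160/157, sR=160/137; mL=160/137, mR=-34480/21509; mL+mR=-9360/21509 → advance -1; mR−mL=-59600/21509 → turn -1·90°
n=2: pose=(-6,7,S); sL=1, sR=40/53; mL=40/53, mR=-73/53; mL+mR=-33/53 → advance -1; mR−mL=-113/53 → turn -1·90°
n=3: pose=(-6,8,W); sL=160/221, sR=32/49; mL=32/49, mR=-11376/10829; mL+mR=-4304/10829 → advance -1; mR−mL=-18448/10829 → turn -1·90°
n=4: pose=(-5,8,N); sL=80/109, sR=16/17; mL=16/17, mR=-2232/1853; mL+mR=-488/1853 → advance -1; mR−mL=-3976/1853 → turn -1·90°

0 80/109 16/17 16/17 -2232/1853 -5 8 N
1 160/157 160/137 160/137 -34480/21509 -5 7 E
2 1 40/53 40/53 -73/53 -6 7 S
3 160/221 32/49 32/49 -11376/10829 -6 8 W
4 80/109 16/17 16/17 -2232/1853 -5 8 N
final -5 7 E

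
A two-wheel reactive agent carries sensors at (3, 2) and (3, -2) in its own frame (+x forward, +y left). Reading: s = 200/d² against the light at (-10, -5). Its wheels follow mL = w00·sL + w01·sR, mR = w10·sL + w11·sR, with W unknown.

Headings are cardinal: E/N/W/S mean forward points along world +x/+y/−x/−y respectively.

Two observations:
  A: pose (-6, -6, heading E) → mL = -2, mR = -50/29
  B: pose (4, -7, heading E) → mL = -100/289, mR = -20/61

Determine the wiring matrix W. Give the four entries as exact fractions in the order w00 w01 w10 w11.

-1/2 0 0 -1/2

obs A: pose=(-6,-6,E) → sL=4, sR=100/29, mL=-2, mR=-50/29
obs B: pose=(4,-7,E) → sL=200/289, sR=40/61, mL=-100/289, mR=-20/61
sensor matrix S = [[4, 100/29], [200/289, 40/61]]; det S = 120960/511241
solve [mL_A; mL_B] = S·[w00; w01] and [mR_A; mR_B] = S·[w10; w11]:
  w00 = -1/2, w01 = 0, w10 = 0, w11 = -1/2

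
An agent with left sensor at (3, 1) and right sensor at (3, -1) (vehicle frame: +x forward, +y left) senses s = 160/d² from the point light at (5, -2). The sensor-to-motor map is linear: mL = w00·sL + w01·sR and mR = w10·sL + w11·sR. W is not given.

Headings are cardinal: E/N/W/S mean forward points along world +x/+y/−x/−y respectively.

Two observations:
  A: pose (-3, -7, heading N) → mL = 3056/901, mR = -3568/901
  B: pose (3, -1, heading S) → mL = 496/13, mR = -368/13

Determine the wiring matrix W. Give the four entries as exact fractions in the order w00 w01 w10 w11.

1 1/2 -1/2 -1

obs A: pose=(-3,-7,N) → sL=32/17, sR=160/53, mL=3056/901, mR=-3568/901
obs B: pose=(3,-1,S) → sL=32, sR=160/13, mL=496/13, mR=-368/13
sensor matrix S = [[32/17, 160/53], [32, 160/13]]; det S = -860160/11713
solve [mL_A; mL_B] = S·[w00; w01] and [mR_A; mR_B] = S·[w10; w11]:
  w00 = 1, w01 = 1/2, w10 = -1/2, w11 = -1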